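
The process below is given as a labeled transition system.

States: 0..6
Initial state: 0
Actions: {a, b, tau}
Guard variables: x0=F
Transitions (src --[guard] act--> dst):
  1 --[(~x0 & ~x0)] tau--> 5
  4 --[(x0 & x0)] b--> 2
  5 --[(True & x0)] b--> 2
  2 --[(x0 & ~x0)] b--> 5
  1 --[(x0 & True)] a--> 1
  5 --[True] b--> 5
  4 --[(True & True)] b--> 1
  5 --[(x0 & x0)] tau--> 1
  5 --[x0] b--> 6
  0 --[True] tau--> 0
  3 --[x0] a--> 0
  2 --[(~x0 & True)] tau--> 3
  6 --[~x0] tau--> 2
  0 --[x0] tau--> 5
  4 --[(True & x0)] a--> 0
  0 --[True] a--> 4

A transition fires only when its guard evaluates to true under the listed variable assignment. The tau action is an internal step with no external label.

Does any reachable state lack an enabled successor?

Answer: DEADLOCK-FREE

Working:
R = {0,1,4,5}
  0: a→4  tau→0  [deg 2]
  1: tau→5  [deg 1]
  4: b→1  [deg 1]
  5: b→5  [deg 1]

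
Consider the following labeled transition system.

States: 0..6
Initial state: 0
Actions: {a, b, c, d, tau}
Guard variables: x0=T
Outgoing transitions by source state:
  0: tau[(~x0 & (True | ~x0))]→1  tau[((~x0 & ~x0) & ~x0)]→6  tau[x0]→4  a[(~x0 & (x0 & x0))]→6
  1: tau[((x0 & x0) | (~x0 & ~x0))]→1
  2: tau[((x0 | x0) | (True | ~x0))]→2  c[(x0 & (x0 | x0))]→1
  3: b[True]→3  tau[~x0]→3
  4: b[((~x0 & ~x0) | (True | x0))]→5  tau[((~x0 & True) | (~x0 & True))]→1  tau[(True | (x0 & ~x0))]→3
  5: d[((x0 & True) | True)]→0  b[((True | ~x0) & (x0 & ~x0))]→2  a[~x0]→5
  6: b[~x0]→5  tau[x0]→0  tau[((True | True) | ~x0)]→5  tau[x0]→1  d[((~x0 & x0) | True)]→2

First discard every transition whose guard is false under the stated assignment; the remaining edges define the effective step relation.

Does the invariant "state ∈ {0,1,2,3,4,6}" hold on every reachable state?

Answer: INVARIANT VIOLATED at state 5

Trace:
Safe = {0,1,2,3,4,6}
Reachable = {0,3,4,5}
  0: safe
  3: safe
  4: safe
  5: ✗ unsafe
witness against invariant: tau·b → 5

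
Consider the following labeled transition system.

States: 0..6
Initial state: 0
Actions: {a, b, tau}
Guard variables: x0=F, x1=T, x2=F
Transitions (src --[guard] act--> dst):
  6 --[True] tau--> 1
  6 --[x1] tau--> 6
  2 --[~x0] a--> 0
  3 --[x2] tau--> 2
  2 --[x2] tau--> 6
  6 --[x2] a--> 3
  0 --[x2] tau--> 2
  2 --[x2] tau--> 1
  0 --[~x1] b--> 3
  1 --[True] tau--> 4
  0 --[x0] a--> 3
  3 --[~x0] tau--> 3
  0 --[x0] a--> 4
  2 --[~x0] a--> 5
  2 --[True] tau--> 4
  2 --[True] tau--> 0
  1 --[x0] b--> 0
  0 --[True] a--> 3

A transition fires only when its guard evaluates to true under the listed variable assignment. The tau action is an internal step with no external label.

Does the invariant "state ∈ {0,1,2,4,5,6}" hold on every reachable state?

Allowed set {0,1,2,4,5,6}
Reachable = {0,3}
  0: ✓
  3: outside
reach 3 via a — violates

Answer: INVARIANT VIOLATED at state 3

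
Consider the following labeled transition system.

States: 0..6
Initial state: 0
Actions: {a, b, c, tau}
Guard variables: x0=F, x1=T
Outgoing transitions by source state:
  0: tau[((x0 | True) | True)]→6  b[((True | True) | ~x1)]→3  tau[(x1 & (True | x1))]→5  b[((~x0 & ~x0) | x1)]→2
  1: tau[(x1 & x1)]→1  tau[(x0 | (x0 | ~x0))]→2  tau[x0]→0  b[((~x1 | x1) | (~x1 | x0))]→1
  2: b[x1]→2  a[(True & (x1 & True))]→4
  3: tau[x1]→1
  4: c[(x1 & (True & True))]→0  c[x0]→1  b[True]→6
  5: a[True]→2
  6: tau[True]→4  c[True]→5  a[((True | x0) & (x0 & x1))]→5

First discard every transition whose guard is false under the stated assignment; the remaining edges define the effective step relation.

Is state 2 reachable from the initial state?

Guard filter leaves 15 enabled edge(s).
depth 0: {0}
depth 1: {2,3,5,6}  total {0,2,3,5,6}
depth 2: {1,4}  total {0,1,2,3,4,5,6}
R = {0,1,2,3,4,5,6}
witness 2: b

Answer: REACHABLE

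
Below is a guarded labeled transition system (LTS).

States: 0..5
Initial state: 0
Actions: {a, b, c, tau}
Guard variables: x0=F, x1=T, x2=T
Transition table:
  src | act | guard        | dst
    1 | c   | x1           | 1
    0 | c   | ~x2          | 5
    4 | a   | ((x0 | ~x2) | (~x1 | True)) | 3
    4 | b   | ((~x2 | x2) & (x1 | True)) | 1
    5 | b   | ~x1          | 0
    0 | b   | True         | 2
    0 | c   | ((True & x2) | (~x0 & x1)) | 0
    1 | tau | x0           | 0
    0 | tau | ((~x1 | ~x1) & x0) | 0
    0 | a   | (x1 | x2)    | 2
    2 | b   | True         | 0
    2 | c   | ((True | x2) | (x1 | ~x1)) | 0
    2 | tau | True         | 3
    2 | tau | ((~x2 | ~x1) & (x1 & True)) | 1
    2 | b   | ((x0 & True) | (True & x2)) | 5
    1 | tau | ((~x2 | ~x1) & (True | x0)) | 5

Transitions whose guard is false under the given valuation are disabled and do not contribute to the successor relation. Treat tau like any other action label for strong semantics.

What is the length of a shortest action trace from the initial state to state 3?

Answer: 2

Working:
BFS to 3:
  depth 0: {0}
  depth 1: {2}
  depth 2: {3,5}
depth(3)=2, e.g. a·tau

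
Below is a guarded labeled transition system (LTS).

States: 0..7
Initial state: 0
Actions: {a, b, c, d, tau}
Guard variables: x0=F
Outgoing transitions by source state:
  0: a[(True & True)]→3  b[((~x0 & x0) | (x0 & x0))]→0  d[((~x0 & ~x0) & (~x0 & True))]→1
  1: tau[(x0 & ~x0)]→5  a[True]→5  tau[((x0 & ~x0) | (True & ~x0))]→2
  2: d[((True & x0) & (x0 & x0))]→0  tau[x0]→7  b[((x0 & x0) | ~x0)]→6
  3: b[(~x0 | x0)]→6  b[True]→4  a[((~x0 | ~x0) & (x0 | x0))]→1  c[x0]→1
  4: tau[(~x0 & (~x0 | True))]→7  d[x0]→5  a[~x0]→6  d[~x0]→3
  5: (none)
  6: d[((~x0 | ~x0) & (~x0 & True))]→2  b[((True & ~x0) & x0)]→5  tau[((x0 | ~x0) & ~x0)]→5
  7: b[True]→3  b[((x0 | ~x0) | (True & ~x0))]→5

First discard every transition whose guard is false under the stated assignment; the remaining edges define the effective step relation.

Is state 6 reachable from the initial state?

14 transition(s) survive guard evaluation.
L0 = {0}
L1 = {1,3}  now seen {0,1,3}
L2 = {2,4,5,6}  now seen {0,1,2,3,4,5,6}
L3 = {7}  now seen {0,1,2,3,4,5,6,7}
Reachable = {0,1,2,3,4,5,6,7}
Path to 6: a·b

Answer: REACHABLE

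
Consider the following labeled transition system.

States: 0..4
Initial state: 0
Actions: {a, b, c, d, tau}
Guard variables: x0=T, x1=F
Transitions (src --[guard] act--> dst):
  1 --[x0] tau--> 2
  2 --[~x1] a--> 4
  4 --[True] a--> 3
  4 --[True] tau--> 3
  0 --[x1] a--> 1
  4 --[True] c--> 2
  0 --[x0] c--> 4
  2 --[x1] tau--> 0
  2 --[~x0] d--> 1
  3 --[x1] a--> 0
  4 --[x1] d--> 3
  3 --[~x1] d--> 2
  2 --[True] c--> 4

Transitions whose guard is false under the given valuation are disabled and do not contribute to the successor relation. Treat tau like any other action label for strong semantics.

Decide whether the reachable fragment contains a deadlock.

Reachable = {0,2,3,4}
  0: c→4  [deg 1]
  2: a→4  c→4  [deg 2]
  3: d→2  [deg 1]
  4: a→3  c→2  tau→3  [deg 3]

Answer: DEADLOCK-FREE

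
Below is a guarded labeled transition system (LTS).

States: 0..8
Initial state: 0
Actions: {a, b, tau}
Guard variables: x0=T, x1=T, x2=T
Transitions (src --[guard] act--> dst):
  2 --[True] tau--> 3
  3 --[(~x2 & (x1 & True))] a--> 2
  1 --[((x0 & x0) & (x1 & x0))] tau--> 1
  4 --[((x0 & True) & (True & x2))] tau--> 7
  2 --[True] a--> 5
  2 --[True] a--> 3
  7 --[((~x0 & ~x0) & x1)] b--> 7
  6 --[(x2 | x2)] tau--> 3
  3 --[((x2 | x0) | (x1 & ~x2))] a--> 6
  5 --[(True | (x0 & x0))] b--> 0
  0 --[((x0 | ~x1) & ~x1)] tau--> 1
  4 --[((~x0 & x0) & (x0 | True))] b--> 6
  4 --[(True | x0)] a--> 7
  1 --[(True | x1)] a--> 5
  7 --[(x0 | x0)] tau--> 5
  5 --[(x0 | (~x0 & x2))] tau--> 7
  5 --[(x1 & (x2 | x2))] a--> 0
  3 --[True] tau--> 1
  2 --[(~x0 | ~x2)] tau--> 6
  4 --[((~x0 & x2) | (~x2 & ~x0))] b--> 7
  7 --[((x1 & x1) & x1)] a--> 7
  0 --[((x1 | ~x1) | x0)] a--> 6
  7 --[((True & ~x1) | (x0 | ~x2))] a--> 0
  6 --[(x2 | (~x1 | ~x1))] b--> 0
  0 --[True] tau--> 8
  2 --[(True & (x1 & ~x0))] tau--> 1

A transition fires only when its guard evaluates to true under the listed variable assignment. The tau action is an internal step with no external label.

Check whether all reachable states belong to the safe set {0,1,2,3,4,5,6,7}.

Answer: INVARIANT VIOLATED at state 8

Analysis:
Inv-set: {0,1,2,3,4,5,6,7}
Reach set: {0,1,3,5,6,7,8}
  0: safe
  1: safe
  3: safe
  5: safe
  6: safe
  7: safe
  8: ✗ unsafe
counterexample path to 8: tau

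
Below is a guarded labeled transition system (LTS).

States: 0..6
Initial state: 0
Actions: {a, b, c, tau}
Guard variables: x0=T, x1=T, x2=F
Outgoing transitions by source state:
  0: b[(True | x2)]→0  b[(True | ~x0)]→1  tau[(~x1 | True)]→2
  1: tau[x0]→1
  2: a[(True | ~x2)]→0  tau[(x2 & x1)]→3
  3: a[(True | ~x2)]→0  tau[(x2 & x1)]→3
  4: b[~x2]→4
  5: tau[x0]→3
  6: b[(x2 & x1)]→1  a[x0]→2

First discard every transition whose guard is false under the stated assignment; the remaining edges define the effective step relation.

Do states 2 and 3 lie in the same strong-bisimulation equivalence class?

Compute ~ classes (split until stable):
  round 0: {{0,1,2,3,4,5,6}}
  round 1: {{0},{1,5},{2,3,6},{4}}
  round 2: {{0},{1},{2,3},{4},{5},{6}}
6 equivalence class(es) (converged in 3)
class of 2: {2,3}; class of 3: {2,3}

Answer: BISIMILAR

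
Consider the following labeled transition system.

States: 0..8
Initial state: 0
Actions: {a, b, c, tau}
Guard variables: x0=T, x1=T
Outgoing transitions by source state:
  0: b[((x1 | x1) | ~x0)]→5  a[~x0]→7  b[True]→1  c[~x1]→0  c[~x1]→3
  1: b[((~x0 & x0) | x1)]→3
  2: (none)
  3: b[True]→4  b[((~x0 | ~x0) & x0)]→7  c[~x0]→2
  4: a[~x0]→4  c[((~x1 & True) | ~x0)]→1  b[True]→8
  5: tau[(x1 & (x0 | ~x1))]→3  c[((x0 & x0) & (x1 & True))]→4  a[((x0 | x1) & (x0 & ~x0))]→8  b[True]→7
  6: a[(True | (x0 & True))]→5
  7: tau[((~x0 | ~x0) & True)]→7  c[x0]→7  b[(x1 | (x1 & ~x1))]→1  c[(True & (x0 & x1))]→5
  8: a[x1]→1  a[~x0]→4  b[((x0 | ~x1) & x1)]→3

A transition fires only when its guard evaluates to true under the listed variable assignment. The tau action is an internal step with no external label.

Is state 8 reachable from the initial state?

14 transition(s) survive guard evaluation.
L0 = {0}
L1 = {1,5}  cumulative {0,1,5}
L2 = {3,4,7}  cumulative {0,1,3,4,5,7}
L3 = {8}  cumulative {0,1,3,4,5,7,8}
R = {0,1,3,4,5,7,8}
trace reaching 8: b·c·b

Answer: REACHABLE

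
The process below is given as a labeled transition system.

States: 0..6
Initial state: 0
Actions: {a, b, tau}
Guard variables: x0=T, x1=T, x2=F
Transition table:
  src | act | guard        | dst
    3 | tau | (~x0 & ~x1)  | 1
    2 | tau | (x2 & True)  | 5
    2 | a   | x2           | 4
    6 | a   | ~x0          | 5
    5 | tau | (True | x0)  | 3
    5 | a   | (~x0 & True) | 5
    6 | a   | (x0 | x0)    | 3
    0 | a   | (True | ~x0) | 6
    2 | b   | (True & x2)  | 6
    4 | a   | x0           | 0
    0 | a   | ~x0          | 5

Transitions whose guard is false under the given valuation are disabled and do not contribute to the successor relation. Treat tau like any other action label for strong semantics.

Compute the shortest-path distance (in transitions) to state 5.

Answer: UNREACHABLE

Trace:
Breadth-first toward 5:
  depth 0: {0}
  depth 1: {6}
  depth 2: {3}
5 never appears.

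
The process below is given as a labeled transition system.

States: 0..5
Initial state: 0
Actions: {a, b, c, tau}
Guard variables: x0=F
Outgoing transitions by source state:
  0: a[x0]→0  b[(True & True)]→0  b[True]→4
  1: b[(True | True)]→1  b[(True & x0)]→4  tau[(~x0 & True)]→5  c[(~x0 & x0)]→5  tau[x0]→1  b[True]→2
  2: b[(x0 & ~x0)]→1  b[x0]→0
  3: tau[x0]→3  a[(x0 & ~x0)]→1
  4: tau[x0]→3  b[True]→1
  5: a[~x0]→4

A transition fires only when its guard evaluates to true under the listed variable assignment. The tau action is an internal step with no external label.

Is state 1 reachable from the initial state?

Answer: REACHABLE

Working:
Guard filter leaves 7 enabled edge(s).
Layer 0: {0}
Layer 1: {4}  now seen {0,4}
Layer 2: {1}  now seen {0,1,4}
Layer 3: {2,5}  now seen {0,1,2,4,5}
Reachable = {0,1,2,4,5}
Path to 1: b·b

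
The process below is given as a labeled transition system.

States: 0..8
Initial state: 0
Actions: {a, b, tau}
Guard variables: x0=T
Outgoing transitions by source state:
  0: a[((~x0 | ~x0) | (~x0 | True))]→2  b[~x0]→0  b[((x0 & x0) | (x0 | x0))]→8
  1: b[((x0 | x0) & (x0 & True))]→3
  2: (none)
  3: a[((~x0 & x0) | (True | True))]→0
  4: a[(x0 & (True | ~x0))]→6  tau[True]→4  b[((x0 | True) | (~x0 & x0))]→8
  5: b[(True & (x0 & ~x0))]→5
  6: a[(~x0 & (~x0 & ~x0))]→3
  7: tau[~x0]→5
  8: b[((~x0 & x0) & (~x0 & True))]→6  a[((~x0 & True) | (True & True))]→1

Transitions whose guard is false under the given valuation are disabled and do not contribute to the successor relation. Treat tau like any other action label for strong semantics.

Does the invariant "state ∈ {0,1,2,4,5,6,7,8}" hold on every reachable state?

Answer: INVARIANT VIOLATED at state 3

Analysis:
Inv-set: {0,1,2,4,5,6,7,8}
Reachable = {0,1,2,3,8}
  0: ✓
  1: ✓
  2: ✓
  3: ✗ unsafe
  8: ✓
witness against invariant: b·a·b → 3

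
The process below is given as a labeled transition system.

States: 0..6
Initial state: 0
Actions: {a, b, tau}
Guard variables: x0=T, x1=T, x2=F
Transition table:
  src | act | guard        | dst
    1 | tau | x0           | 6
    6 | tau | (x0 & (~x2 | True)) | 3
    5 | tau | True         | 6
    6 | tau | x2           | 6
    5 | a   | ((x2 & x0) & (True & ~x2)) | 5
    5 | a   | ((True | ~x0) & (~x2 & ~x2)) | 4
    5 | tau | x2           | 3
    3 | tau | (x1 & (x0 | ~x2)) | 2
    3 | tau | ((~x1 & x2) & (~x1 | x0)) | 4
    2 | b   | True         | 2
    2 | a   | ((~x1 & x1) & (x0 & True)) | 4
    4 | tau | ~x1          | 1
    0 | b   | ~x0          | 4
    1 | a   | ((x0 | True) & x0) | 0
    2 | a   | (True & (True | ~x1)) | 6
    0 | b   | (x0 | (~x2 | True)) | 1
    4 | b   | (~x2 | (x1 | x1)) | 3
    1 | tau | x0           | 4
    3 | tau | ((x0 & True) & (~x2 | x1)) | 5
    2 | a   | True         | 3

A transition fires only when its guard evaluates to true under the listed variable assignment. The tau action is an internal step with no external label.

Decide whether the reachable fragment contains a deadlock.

Answer: DEADLOCK-FREE

Analysis:
Reachable = {0,1,2,3,4,5,6}
  0: b→1  [1 exit(s)]
  1: a→0  tau→4  tau→6  [3 exit(s)]
  2: a→3  a→6  b→2  [3 exit(s)]
  3: tau→2  tau→5  [2 exit(s)]
  4: b→3  [1 exit(s)]
  5: a→4  tau→6  [2 exit(s)]
  6: tau→3  [1 exit(s)]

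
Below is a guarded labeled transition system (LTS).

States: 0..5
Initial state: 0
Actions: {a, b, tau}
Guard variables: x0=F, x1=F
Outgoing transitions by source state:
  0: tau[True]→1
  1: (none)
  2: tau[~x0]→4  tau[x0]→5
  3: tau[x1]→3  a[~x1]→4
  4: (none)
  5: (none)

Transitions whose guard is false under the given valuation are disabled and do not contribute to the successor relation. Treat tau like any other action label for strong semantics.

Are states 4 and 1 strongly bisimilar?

Refine partition for ~:
  π0 = {{0,1,2,3,4,5}}
  π1 = {{0,2},{1,4,5},{3}}
Fixed point at round 2; 3 class(es).
[4]={1,4,5}  [1]={1,4,5}

Answer: BISIMILAR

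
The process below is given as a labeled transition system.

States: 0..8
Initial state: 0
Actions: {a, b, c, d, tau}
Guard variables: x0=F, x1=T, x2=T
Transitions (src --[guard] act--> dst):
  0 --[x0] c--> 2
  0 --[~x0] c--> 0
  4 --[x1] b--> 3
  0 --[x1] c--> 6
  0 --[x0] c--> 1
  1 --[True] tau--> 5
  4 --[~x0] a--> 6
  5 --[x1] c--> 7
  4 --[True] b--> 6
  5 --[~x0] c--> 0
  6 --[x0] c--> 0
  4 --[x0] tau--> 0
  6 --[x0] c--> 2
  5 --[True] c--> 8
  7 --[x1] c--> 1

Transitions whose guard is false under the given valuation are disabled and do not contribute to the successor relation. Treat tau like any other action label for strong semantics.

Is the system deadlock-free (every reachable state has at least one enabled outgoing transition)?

Answer: DEADLOCK at state 6

Trace:
Reachable = {0,6}
  0: c→0  c→6  [2 out]
  6: ∅  [no exit]
witness 6: c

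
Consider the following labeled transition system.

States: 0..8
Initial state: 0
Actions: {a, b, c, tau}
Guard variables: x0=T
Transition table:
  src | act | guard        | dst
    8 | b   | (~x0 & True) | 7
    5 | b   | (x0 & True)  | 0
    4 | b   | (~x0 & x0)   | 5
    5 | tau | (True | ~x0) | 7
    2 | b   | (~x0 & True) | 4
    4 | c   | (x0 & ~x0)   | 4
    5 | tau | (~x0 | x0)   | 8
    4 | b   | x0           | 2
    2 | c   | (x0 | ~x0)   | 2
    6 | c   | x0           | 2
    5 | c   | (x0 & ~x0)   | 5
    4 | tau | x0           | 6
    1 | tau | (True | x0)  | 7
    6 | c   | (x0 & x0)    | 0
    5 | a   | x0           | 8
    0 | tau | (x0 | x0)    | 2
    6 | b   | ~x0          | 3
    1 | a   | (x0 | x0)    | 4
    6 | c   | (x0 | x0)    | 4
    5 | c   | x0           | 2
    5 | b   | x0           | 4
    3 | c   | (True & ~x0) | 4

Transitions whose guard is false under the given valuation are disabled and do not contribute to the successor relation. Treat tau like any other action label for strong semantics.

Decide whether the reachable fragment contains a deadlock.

Reach set: {0,2}
  0: tau→2  [1 out]
  2: c→2  [1 out]

Answer: DEADLOCK-FREE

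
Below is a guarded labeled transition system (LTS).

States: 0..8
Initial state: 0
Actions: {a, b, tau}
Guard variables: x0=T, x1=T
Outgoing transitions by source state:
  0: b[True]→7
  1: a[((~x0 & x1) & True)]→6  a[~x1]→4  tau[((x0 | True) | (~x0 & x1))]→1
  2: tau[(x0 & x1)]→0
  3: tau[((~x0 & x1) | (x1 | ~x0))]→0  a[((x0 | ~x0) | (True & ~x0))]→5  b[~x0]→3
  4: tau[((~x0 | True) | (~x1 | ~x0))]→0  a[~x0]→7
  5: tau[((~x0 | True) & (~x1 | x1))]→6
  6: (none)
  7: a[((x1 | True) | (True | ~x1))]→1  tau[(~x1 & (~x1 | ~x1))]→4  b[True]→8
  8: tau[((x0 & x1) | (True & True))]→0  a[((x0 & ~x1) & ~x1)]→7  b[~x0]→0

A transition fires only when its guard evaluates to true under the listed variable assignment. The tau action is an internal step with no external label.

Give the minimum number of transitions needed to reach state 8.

Answer: 2

Trace:
Breadth-first toward 8:
  Layer 0: {0}
  Layer 1: {7}
  Layer 2: {1,8}
8 enters at depth 2; path b·b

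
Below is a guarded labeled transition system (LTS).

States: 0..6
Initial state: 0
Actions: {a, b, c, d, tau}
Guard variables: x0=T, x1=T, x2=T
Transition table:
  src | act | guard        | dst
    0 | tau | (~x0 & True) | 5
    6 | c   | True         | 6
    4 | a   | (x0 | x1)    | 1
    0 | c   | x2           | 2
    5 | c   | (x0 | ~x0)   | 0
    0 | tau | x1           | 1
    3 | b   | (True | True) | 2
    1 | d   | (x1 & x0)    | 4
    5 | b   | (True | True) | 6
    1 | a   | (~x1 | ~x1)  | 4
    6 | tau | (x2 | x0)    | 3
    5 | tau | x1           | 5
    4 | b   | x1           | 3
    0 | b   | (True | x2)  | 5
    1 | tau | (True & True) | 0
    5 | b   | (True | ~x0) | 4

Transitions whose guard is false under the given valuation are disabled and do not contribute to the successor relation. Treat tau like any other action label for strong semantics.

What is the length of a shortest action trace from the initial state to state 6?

Layered search for 6:
  Layer 0: {0}
  Layer 1: {1,2,5}
  Layer 2: {4,6}
depth(6)=2, e.g. b·b

Answer: 2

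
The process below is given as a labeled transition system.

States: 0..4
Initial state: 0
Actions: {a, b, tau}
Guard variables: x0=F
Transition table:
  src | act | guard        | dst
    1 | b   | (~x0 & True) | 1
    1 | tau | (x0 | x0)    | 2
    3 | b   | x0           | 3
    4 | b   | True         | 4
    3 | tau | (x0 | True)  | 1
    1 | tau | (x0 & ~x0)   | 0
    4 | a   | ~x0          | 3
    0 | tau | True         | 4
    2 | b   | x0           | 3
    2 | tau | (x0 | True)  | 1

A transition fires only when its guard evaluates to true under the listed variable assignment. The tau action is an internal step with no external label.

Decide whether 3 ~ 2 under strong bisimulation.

Bisimulation quotient by refinement:
  round 0: {{0,1,2,3,4}}
  round 1: {{0,2,3},{1},{4}}
  round 2: {{0},{1},{2,3},{4}}
stable after 3 split(s): 4 block(s)
class of 3: {2,3}; class of 2: {2,3}

Answer: BISIMILAR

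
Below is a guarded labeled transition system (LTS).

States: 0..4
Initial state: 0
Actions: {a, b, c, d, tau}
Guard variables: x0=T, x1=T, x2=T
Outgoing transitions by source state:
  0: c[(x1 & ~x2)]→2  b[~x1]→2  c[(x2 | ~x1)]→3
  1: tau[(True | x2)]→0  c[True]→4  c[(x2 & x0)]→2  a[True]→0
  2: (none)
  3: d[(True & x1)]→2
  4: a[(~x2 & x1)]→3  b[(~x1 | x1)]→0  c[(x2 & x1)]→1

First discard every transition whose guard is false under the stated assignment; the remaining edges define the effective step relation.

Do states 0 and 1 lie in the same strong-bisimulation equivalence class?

Answer: NOT BISIMILAR

Trace:
Bisimulation quotient by refinement:
  P[0] = {{0,1,2,3,4}}
  P[1] = {{0},{1},{2},{3},{4}}
5 equivalence class(es) (converged in 2)
class of 0: {0}; class of 1: {1}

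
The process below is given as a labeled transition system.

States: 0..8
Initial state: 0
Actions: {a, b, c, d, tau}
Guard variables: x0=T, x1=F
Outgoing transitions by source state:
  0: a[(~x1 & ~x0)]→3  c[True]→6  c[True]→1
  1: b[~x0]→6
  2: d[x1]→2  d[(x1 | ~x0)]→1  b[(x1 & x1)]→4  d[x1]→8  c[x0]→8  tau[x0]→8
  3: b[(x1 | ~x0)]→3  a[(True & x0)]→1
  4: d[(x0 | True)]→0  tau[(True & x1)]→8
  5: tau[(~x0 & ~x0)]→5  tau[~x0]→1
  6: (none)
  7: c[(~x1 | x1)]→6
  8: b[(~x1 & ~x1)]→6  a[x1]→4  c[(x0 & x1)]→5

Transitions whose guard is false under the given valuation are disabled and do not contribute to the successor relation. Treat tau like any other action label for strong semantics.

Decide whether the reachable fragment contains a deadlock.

Reachable = {0,1,6}
  0: c→1  c→6  [2 out]
  1: ∅  [STUCK]
  6: ∅  [STUCK]
trace reaching 1: c

Answer: DEADLOCK at state 1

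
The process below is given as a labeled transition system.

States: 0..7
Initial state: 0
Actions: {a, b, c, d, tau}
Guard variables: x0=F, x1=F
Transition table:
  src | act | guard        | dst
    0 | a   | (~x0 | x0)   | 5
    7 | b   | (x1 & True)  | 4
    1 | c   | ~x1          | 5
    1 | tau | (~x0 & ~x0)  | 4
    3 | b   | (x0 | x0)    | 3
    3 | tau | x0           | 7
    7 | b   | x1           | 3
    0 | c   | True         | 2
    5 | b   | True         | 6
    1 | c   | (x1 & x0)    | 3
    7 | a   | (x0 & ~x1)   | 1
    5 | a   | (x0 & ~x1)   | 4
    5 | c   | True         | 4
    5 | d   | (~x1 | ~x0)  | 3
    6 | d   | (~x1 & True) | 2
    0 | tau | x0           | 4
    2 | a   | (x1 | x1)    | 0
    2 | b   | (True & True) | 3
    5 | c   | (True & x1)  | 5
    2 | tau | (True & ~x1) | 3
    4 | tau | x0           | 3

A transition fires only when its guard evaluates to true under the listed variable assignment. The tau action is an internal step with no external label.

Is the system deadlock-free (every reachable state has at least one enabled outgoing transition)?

Reach set: {0,2,3,4,5,6}
  0: a→5  c→2  [deg 2]
  2: b→3  tau→3  [deg 2]
  3: ∅  [no exit]
  4: ∅  [no exit]
  5: b→6  c→4  d→3  [deg 3]
  6: d→2  [deg 1]
witness 3: a·d

Answer: DEADLOCK at state 3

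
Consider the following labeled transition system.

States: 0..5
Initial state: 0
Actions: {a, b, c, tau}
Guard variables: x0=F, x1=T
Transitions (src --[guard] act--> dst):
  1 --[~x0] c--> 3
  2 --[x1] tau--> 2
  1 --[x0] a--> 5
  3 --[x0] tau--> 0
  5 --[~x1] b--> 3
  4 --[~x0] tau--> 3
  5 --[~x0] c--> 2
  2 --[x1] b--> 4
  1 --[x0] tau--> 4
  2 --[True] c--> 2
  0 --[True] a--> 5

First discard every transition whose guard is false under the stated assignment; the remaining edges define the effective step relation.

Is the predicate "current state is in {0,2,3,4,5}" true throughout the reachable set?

Safe = {0,2,3,4,5}
Reach set: {0,2,3,4,5}
  0: safe
  2: safe
  3: safe
  4: safe
  5: safe

Answer: INVARIANT HOLDS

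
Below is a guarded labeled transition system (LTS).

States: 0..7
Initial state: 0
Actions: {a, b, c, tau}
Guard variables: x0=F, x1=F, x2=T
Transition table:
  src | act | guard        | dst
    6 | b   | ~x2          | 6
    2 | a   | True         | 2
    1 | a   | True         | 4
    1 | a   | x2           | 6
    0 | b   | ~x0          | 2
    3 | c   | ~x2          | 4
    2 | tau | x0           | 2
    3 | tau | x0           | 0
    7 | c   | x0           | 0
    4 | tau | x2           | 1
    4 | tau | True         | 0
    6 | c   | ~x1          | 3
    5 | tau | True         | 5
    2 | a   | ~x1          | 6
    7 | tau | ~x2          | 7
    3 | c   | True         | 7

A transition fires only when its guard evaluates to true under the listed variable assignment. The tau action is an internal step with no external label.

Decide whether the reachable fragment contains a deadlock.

Answer: DEADLOCK at state 7

Working:
Reachable = {0,2,3,6,7}
  0: b→2  [1 exit(s)]
  2: a→2  a→6  [2 exit(s)]
  3: c→7  [1 exit(s)]
  6: c→3  [1 exit(s)]
  7: ∅  [no exit]
witness 7: b·a·c·c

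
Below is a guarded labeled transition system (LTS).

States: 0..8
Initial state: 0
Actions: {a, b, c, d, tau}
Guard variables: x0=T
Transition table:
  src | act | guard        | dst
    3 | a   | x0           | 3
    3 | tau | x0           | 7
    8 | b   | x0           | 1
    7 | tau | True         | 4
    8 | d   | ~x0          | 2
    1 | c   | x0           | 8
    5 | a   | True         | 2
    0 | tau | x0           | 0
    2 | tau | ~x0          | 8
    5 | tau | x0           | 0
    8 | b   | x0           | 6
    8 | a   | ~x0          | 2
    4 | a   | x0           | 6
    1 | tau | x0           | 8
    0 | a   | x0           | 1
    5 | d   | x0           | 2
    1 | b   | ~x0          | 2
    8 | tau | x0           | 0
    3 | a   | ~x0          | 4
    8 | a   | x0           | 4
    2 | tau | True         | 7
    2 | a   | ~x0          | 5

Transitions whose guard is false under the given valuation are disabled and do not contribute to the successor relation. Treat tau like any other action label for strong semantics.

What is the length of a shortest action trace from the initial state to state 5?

Breadth-first toward 5:
  L0 = {0}
  L1 = {1}
  L2 = {8}
  L3 = {4,6}
5 never appears.

Answer: UNREACHABLE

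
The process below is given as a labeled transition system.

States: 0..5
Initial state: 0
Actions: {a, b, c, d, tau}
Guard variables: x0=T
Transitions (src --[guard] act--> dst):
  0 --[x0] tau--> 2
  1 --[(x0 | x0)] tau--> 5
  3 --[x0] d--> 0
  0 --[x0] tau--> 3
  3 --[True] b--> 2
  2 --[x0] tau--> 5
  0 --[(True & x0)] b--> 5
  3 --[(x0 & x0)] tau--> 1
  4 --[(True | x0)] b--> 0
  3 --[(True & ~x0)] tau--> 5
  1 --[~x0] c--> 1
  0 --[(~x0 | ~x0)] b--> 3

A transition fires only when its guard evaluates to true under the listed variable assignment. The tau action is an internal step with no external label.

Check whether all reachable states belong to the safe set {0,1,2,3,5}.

Inv-set: {0,1,2,3,5}
Reachable = {0,1,2,3,5}
  0: safe
  1: safe
  2: safe
  3: safe
  5: safe

Answer: INVARIANT HOLDS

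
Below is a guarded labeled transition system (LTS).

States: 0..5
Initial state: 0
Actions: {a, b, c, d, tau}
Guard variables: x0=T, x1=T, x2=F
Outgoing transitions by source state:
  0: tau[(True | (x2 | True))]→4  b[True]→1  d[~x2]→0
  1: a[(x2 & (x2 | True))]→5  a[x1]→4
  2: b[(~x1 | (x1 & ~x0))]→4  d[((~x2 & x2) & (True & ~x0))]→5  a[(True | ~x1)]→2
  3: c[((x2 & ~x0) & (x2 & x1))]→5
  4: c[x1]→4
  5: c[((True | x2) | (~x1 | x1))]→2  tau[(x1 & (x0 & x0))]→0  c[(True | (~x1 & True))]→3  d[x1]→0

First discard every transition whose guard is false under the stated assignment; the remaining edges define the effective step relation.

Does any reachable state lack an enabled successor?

Answer: DEADLOCK-FREE

Working:
R = {0,1,4}
  0: b→1  d→0  tau→4  [3 out]
  1: a→4  [1 out]
  4: c→4  [1 out]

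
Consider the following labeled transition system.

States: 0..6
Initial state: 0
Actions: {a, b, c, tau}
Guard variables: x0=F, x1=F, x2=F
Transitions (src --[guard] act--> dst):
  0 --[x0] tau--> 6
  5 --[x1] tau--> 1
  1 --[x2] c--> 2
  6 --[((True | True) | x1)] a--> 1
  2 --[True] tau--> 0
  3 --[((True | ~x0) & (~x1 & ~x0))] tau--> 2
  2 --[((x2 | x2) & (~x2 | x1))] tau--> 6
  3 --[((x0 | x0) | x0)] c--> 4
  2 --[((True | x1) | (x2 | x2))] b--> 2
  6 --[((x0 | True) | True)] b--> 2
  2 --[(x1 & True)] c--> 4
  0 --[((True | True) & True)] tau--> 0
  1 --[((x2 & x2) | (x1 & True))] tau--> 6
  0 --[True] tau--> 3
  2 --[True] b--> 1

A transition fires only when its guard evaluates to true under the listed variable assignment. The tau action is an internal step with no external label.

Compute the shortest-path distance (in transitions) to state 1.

Answer: 3

Working:
Breadth-first toward 1:
  Layer 0: {0}
  Layer 1: {3}
  Layer 2: {2}
  Layer 3: {1}
1 enters at depth 3; path tau·tau·b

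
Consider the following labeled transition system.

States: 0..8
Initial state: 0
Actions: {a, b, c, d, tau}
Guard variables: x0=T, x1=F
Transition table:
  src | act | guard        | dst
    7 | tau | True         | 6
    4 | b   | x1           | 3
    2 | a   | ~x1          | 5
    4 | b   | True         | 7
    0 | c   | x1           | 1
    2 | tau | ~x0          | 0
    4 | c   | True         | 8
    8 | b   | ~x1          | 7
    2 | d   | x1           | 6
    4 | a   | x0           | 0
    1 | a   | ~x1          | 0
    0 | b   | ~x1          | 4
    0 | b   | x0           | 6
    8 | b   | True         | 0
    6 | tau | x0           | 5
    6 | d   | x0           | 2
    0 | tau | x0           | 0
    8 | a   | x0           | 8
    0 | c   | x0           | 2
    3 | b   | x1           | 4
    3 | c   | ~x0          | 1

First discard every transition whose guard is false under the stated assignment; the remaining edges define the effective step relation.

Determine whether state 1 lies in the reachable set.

Guard filter leaves 15 enabled edge(s).
L0 = {0}
L1 = {2,4,6}  total {0,2,4,6}
L2 = {5,7,8}  total {0,2,4,5,6,7,8}
Reach set: {0,2,4,5,6,7,8}

Answer: UNREACHABLE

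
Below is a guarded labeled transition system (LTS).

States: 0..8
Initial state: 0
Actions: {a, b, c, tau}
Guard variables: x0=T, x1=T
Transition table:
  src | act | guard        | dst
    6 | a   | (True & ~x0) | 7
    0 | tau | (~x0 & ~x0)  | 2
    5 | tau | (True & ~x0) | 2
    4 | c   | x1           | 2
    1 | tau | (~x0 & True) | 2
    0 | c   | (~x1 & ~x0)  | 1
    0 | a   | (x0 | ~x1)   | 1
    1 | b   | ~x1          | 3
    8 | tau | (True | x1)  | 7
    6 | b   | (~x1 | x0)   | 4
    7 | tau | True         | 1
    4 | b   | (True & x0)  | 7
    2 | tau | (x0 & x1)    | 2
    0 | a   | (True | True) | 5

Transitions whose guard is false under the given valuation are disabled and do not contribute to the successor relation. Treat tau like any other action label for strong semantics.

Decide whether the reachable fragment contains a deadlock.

Answer: DEADLOCK at state 1

Working:
Reach set: {0,1,5}
  0: a→1  a→5  [2 exit(s)]
  1: ∅  [deadlock]
  5: ∅  [deadlock]
Path to 1: a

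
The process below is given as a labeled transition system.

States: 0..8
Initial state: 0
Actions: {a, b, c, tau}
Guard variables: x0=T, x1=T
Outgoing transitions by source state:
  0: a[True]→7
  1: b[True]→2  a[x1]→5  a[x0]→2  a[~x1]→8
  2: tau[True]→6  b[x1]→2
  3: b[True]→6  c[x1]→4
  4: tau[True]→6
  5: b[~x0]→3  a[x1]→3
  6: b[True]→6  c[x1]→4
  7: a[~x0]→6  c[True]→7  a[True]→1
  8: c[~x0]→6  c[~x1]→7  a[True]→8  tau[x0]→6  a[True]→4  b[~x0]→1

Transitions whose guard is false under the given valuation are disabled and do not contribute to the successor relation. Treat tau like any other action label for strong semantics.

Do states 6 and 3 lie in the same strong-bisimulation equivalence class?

Bisimulation quotient by refinement:
  P[0] = {{0,1,2,3,4,5,6,7,8}}
  P[1] = {{0,5},{1},{2},{3,6},{4},{7},{8}}
  P[2] = {{0},{1},{2},{3,6},{4},{5},{7},{8}}
8 equivalence class(es) (converged in 3)
[6]={3,6}  [3]={3,6}

Answer: BISIMILAR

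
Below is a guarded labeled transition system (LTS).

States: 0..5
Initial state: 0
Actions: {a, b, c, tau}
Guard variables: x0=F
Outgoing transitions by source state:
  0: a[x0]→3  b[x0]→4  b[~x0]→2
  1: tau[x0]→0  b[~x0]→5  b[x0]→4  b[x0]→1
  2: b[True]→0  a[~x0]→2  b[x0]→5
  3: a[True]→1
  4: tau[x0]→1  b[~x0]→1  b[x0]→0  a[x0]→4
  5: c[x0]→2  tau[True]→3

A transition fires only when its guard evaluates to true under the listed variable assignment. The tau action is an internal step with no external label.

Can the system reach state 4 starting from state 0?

Guard filter leaves 7 enabled edge(s).
L0 = {0}
L1 = {2}  now seen {0,2}
R = {0,2}

Answer: UNREACHABLE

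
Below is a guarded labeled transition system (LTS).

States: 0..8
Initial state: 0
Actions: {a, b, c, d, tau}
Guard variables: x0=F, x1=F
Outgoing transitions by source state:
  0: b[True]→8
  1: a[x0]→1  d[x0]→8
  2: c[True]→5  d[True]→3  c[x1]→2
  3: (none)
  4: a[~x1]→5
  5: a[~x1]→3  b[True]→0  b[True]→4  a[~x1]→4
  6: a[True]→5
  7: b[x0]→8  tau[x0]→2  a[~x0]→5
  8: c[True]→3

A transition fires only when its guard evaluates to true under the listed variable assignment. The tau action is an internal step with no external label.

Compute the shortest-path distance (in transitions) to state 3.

Answer: 2

Analysis:
Breadth-first toward 3:
  Layer 0: {0}
  Layer 1: {8}
  Layer 2: {3}
depth(3)=2, e.g. b·c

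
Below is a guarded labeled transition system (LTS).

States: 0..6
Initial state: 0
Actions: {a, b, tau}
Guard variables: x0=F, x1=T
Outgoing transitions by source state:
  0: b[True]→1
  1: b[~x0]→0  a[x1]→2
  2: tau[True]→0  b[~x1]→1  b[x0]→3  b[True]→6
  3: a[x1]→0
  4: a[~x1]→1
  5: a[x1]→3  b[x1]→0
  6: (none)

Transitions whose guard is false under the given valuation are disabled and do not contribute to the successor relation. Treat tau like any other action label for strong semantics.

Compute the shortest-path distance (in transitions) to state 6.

Answer: 3

Trace:
BFS to 6:
  Layer 0: {0}
  Layer 1: {1}
  Layer 2: {2}
  Layer 3: {6}
6 enters at depth 3; path b·a·b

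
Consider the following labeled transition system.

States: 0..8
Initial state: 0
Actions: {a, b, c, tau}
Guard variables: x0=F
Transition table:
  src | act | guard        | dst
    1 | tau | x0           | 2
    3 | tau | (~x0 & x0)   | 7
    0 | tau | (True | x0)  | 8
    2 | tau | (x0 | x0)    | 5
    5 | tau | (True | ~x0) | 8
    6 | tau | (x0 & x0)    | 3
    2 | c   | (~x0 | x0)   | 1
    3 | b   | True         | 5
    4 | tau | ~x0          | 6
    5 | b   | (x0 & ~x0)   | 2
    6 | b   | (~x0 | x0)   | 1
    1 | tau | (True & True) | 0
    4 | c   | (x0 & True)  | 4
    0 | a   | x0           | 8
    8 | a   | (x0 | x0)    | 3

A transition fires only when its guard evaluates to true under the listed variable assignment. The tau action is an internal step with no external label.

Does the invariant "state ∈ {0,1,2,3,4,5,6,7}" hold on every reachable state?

Answer: INVARIANT VIOLATED at state 8

Analysis:
Safe = {0,1,2,3,4,5,6,7}
Reach set: {0,8}
  0: ✓
  8: VIOLATES
witness against invariant: tau → 8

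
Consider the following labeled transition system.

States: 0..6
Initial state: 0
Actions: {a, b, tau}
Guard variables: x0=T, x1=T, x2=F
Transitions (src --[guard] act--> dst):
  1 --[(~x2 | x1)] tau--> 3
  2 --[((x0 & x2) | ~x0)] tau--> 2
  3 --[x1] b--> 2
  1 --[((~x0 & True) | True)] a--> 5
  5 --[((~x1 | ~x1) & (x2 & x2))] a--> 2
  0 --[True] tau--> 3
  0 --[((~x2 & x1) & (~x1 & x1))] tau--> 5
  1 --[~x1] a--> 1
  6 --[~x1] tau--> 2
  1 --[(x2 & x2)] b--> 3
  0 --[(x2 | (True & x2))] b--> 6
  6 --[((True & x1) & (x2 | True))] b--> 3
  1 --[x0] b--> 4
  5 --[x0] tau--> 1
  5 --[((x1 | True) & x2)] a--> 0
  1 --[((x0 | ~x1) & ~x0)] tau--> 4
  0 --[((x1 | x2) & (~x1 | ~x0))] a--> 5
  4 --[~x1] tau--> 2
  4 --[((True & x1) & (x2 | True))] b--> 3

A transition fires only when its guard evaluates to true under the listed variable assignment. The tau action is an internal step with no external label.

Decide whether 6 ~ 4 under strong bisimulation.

Answer: BISIMILAR

Working:
Refine partition for ~:
  P[0] = {{0,1,2,3,4,5,6}}
  P[1] = {{0,5},{1},{2},{3,4,6}}
  P[2] = {{0},{1},{2},{3},{4,6},{5}}
Fixed point at round 3; 6 class(es).
[6]={4,6}  [4]={4,6}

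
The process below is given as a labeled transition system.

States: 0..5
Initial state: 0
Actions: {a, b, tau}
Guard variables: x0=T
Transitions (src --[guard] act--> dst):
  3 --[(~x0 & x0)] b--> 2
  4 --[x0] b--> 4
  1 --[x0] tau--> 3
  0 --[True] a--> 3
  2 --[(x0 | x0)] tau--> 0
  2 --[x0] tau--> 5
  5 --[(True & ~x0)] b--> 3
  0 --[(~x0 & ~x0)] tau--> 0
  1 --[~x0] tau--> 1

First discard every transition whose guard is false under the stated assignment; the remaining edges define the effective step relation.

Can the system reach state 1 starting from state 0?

Answer: UNREACHABLE

Working:
After dropping false guards: 5 live edges.
L0 = {0}
L1 = {3}  now seen {0,3}
Reach set: {0,3}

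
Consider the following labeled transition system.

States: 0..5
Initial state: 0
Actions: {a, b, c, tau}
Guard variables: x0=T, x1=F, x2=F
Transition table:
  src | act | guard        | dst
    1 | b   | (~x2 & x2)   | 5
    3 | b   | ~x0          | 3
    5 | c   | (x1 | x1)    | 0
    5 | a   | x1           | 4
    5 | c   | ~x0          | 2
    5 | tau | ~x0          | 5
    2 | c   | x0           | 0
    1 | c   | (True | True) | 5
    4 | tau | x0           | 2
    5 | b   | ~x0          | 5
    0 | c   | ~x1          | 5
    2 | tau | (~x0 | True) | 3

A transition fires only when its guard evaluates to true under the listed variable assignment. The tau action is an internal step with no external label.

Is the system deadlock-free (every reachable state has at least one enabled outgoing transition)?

Answer: DEADLOCK at state 5

Trace:
R = {0,5}
  0: c→5  [1 exit(s)]
  5: ∅  [STUCK]
Path to 5: c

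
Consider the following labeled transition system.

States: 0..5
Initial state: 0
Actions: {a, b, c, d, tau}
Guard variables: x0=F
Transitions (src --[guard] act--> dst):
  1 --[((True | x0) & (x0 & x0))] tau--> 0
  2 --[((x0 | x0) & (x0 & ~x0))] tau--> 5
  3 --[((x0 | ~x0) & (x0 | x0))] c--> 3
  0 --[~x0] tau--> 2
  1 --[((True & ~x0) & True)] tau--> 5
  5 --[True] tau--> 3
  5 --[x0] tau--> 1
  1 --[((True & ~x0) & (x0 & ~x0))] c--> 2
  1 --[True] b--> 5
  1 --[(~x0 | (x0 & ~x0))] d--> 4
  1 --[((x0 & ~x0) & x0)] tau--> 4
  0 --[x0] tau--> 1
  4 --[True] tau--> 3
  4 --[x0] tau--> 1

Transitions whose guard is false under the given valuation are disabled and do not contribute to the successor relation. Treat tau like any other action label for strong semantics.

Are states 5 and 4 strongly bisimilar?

Refine partition for ~:
  round 0: {{0,1,2,3,4,5}}
  round 1: {{0,4,5},{1},{2,3}}
Fixed point at round 2; 3 class(es).
[5]={0,4,5}  [4]={0,4,5}

Answer: BISIMILAR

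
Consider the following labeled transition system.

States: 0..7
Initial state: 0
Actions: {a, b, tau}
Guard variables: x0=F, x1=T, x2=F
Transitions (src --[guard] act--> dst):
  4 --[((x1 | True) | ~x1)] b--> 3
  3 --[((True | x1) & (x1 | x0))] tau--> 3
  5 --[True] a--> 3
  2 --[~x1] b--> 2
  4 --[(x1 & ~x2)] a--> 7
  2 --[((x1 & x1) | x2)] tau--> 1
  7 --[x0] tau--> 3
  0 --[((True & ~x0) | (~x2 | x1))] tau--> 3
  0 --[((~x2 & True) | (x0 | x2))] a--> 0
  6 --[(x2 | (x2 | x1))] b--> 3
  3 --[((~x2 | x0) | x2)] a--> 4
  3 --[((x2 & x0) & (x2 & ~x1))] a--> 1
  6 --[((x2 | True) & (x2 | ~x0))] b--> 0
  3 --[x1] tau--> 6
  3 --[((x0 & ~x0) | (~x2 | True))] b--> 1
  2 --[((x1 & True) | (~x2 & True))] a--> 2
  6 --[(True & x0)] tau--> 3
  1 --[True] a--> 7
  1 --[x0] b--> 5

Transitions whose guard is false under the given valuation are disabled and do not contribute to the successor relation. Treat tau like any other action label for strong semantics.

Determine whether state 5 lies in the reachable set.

Answer: UNREACHABLE

Working:
Guard filter leaves 14 enabled edge(s).
L0 = {0}
L1 = {3}  cumulative {0,3}
L2 = {1,4,6}  cumulative {0,1,3,4,6}
L3 = {7}  cumulative {0,1,3,4,6,7}
R = {0,1,3,4,6,7}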